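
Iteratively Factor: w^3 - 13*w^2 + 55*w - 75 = (w - 3)*(w^2 - 10*w + 25) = (w - 5)*(w - 3)*(w - 5)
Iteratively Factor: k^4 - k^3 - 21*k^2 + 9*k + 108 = (k + 3)*(k^3 - 4*k^2 - 9*k + 36) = (k - 3)*(k + 3)*(k^2 - k - 12) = (k - 4)*(k - 3)*(k + 3)*(k + 3)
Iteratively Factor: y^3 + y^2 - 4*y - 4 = (y + 2)*(y^2 - y - 2) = (y + 1)*(y + 2)*(y - 2)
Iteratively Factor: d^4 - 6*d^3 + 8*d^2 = (d)*(d^3 - 6*d^2 + 8*d) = d*(d - 2)*(d^2 - 4*d) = d^2*(d - 2)*(d - 4)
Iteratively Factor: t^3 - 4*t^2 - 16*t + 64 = (t + 4)*(t^2 - 8*t + 16) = (t - 4)*(t + 4)*(t - 4)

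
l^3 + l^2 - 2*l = l*(l - 1)*(l + 2)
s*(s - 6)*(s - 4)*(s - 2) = s^4 - 12*s^3 + 44*s^2 - 48*s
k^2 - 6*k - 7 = (k - 7)*(k + 1)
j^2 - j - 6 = (j - 3)*(j + 2)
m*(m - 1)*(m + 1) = m^3 - m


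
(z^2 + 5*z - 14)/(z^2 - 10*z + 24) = (z^2 + 5*z - 14)/(z^2 - 10*z + 24)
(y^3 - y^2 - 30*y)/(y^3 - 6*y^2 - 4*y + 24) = y*(y + 5)/(y^2 - 4)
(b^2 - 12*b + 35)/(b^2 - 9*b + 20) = (b - 7)/(b - 4)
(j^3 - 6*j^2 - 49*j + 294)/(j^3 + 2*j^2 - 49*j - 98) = (j - 6)/(j + 2)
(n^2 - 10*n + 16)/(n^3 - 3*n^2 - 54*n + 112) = 1/(n + 7)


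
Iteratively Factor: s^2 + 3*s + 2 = (s + 1)*(s + 2)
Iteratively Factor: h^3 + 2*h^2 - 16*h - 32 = (h + 2)*(h^2 - 16) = (h + 2)*(h + 4)*(h - 4)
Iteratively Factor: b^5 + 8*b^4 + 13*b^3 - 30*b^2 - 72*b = (b)*(b^4 + 8*b^3 + 13*b^2 - 30*b - 72) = b*(b + 3)*(b^3 + 5*b^2 - 2*b - 24) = b*(b - 2)*(b + 3)*(b^2 + 7*b + 12) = b*(b - 2)*(b + 3)^2*(b + 4)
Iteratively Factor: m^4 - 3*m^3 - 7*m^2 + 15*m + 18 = (m - 3)*(m^3 - 7*m - 6) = (m - 3)*(m + 2)*(m^2 - 2*m - 3) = (m - 3)*(m + 1)*(m + 2)*(m - 3)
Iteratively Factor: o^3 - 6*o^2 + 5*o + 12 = (o + 1)*(o^2 - 7*o + 12) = (o - 4)*(o + 1)*(o - 3)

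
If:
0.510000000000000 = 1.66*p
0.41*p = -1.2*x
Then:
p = 0.31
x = -0.10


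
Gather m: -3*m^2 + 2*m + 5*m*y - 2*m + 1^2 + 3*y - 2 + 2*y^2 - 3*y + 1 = -3*m^2 + 5*m*y + 2*y^2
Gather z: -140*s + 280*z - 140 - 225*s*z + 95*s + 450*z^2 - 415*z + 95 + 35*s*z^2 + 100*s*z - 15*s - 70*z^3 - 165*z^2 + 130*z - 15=-60*s - 70*z^3 + z^2*(35*s + 285) + z*(-125*s - 5) - 60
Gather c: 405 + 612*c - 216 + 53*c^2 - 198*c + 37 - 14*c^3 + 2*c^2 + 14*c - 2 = -14*c^3 + 55*c^2 + 428*c + 224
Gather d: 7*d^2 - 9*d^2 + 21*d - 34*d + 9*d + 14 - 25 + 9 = -2*d^2 - 4*d - 2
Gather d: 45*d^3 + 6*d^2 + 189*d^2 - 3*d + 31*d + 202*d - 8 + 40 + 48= 45*d^3 + 195*d^2 + 230*d + 80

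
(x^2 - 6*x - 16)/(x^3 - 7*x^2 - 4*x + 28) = (x - 8)/(x^2 - 9*x + 14)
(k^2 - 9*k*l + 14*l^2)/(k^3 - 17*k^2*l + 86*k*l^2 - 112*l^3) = 1/(k - 8*l)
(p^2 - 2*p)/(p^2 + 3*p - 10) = p/(p + 5)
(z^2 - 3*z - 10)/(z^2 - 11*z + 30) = (z + 2)/(z - 6)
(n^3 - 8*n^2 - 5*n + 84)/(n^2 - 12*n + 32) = (n^2 - 4*n - 21)/(n - 8)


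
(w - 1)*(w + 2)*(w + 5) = w^3 + 6*w^2 + 3*w - 10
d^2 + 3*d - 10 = (d - 2)*(d + 5)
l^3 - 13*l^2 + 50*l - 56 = (l - 7)*(l - 4)*(l - 2)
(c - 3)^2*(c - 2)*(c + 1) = c^4 - 7*c^3 + 13*c^2 + 3*c - 18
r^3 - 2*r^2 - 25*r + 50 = (r - 5)*(r - 2)*(r + 5)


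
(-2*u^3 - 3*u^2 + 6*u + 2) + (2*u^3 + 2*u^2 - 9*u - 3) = -u^2 - 3*u - 1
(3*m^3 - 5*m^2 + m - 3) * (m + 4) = 3*m^4 + 7*m^3 - 19*m^2 + m - 12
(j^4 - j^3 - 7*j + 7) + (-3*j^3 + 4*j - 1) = j^4 - 4*j^3 - 3*j + 6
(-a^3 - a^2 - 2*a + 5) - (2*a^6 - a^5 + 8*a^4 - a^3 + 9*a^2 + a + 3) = -2*a^6 + a^5 - 8*a^4 - 10*a^2 - 3*a + 2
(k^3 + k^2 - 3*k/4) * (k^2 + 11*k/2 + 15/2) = k^5 + 13*k^4/2 + 49*k^3/4 + 27*k^2/8 - 45*k/8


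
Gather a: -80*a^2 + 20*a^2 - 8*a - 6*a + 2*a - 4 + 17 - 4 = -60*a^2 - 12*a + 9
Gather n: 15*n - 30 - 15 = 15*n - 45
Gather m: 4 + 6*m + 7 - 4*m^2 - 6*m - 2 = 9 - 4*m^2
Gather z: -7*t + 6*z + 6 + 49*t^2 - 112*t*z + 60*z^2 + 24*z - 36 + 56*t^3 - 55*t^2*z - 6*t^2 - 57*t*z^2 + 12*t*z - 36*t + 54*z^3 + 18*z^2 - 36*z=56*t^3 + 43*t^2 - 43*t + 54*z^3 + z^2*(78 - 57*t) + z*(-55*t^2 - 100*t - 6) - 30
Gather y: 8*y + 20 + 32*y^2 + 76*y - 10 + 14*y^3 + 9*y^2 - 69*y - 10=14*y^3 + 41*y^2 + 15*y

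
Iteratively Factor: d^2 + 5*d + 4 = (d + 4)*(d + 1)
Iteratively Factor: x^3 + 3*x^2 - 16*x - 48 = (x - 4)*(x^2 + 7*x + 12) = (x - 4)*(x + 3)*(x + 4)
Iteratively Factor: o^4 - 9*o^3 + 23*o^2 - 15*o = (o - 1)*(o^3 - 8*o^2 + 15*o) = (o - 5)*(o - 1)*(o^2 - 3*o) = o*(o - 5)*(o - 1)*(o - 3)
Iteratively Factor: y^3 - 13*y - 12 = (y + 1)*(y^2 - y - 12) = (y + 1)*(y + 3)*(y - 4)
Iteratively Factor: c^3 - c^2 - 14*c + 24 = (c - 3)*(c^2 + 2*c - 8) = (c - 3)*(c + 4)*(c - 2)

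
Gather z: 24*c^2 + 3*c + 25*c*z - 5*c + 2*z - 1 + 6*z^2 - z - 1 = 24*c^2 - 2*c + 6*z^2 + z*(25*c + 1) - 2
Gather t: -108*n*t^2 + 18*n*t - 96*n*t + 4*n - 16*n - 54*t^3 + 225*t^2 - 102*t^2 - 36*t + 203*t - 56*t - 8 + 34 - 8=-12*n - 54*t^3 + t^2*(123 - 108*n) + t*(111 - 78*n) + 18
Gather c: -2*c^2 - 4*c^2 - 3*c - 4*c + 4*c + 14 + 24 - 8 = -6*c^2 - 3*c + 30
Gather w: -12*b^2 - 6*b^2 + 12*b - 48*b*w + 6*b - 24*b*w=-18*b^2 - 72*b*w + 18*b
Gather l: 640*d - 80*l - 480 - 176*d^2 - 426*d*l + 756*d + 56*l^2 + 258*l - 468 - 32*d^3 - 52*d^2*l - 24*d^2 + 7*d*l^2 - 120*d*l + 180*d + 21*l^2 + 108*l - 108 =-32*d^3 - 200*d^2 + 1576*d + l^2*(7*d + 77) + l*(-52*d^2 - 546*d + 286) - 1056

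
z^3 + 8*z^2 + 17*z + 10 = (z + 1)*(z + 2)*(z + 5)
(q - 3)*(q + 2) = q^2 - q - 6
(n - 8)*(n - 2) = n^2 - 10*n + 16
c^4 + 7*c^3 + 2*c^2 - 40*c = c*(c - 2)*(c + 4)*(c + 5)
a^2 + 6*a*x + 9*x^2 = (a + 3*x)^2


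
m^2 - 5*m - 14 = (m - 7)*(m + 2)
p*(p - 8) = p^2 - 8*p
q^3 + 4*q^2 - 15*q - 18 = (q - 3)*(q + 1)*(q + 6)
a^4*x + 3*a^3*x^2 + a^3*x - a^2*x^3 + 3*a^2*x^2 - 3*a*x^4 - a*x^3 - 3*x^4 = (a - x)*(a + x)*(a + 3*x)*(a*x + x)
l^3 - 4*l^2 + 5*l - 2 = (l - 2)*(l - 1)^2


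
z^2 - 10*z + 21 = (z - 7)*(z - 3)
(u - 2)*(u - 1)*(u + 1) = u^3 - 2*u^2 - u + 2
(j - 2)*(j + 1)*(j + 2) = j^3 + j^2 - 4*j - 4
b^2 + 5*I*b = b*(b + 5*I)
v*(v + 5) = v^2 + 5*v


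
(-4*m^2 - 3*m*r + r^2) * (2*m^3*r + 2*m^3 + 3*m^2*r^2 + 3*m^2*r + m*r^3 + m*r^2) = -8*m^5*r - 8*m^5 - 18*m^4*r^2 - 18*m^4*r - 11*m^3*r^3 - 11*m^3*r^2 + m*r^5 + m*r^4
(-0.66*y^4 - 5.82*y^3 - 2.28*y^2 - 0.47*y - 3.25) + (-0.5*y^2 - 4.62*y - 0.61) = -0.66*y^4 - 5.82*y^3 - 2.78*y^2 - 5.09*y - 3.86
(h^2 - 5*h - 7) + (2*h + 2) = h^2 - 3*h - 5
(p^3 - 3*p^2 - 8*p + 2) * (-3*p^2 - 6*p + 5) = -3*p^5 + 3*p^4 + 47*p^3 + 27*p^2 - 52*p + 10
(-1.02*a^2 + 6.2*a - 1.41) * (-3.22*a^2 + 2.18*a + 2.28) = 3.2844*a^4 - 22.1876*a^3 + 15.7306*a^2 + 11.0622*a - 3.2148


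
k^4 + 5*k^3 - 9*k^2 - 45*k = k*(k - 3)*(k + 3)*(k + 5)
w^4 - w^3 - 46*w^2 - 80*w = w*(w - 8)*(w + 2)*(w + 5)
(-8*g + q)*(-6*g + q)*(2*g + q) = 96*g^3 + 20*g^2*q - 12*g*q^2 + q^3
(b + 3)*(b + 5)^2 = b^3 + 13*b^2 + 55*b + 75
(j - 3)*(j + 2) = j^2 - j - 6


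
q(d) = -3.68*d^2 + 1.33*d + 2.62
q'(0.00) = 1.33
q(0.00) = 2.62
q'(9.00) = -64.91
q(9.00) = -283.49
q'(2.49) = -17.00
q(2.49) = -16.88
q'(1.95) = -13.02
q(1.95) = -8.78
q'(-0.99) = 8.62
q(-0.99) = -2.30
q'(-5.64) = 42.84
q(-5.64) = -121.94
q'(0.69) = -3.75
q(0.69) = 1.79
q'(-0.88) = 7.81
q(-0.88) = -1.40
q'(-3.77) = 29.08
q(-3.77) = -54.70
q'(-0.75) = 6.85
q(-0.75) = -0.45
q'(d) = 1.33 - 7.36*d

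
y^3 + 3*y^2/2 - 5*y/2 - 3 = (y - 3/2)*(y + 1)*(y + 2)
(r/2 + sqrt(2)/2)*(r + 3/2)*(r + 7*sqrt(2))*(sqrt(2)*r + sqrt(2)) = sqrt(2)*r^4/2 + 5*sqrt(2)*r^3/4 + 8*r^3 + 31*sqrt(2)*r^2/4 + 20*r^2 + 12*r + 35*sqrt(2)*r/2 + 21*sqrt(2)/2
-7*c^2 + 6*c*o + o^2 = (-c + o)*(7*c + o)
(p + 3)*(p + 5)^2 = p^3 + 13*p^2 + 55*p + 75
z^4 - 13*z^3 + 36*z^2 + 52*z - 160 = (z - 8)*(z - 5)*(z - 2)*(z + 2)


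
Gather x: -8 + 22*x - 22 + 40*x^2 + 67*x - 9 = 40*x^2 + 89*x - 39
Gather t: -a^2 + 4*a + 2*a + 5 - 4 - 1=-a^2 + 6*a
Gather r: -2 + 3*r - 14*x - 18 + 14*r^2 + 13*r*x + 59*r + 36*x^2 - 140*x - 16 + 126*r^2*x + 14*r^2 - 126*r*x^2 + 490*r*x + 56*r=r^2*(126*x + 28) + r*(-126*x^2 + 503*x + 118) + 36*x^2 - 154*x - 36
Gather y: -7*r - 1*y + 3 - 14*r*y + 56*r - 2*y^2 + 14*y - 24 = 49*r - 2*y^2 + y*(13 - 14*r) - 21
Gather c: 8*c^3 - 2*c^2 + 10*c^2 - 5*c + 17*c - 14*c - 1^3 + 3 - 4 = 8*c^3 + 8*c^2 - 2*c - 2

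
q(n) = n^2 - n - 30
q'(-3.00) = -7.00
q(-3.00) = -18.00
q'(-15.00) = -31.00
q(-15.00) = 210.00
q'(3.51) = 6.02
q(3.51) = -21.19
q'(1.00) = 1.00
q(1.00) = -30.00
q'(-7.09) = -15.18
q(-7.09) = 27.36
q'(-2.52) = -6.04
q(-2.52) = -21.13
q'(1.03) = 1.06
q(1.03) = -29.97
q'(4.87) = 8.74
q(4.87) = -11.15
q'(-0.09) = -1.18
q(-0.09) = -29.90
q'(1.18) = 1.36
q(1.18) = -29.79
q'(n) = 2*n - 1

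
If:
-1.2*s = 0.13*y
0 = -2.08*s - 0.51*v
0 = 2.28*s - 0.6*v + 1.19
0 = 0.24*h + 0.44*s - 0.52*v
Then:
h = 2.69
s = -0.25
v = 1.03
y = 2.32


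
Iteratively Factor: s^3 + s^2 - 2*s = (s)*(s^2 + s - 2) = s*(s - 1)*(s + 2)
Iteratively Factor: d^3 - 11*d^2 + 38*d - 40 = (d - 5)*(d^2 - 6*d + 8) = (d - 5)*(d - 2)*(d - 4)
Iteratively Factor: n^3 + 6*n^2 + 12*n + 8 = (n + 2)*(n^2 + 4*n + 4) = (n + 2)^2*(n + 2)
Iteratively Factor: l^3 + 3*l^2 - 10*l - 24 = (l + 2)*(l^2 + l - 12) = (l + 2)*(l + 4)*(l - 3)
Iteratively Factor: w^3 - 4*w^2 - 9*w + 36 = (w + 3)*(w^2 - 7*w + 12) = (w - 4)*(w + 3)*(w - 3)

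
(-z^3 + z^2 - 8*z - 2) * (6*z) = -6*z^4 + 6*z^3 - 48*z^2 - 12*z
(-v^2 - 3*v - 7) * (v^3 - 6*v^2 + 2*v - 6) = -v^5 + 3*v^4 + 9*v^3 + 42*v^2 + 4*v + 42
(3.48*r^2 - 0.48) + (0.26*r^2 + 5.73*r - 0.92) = 3.74*r^2 + 5.73*r - 1.4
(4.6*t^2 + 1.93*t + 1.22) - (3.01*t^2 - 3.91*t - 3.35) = 1.59*t^2 + 5.84*t + 4.57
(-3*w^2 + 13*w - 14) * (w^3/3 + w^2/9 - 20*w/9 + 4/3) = -w^5 + 4*w^4 + 31*w^3/9 - 310*w^2/9 + 436*w/9 - 56/3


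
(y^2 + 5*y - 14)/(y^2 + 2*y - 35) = (y - 2)/(y - 5)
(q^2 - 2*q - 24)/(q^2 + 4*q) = (q - 6)/q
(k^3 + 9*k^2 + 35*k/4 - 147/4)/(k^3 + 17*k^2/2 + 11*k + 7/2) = (4*k^2 + 8*k - 21)/(2*(2*k^2 + 3*k + 1))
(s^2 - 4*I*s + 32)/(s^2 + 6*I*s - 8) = (s - 8*I)/(s + 2*I)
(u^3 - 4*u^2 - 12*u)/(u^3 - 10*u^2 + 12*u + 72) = u/(u - 6)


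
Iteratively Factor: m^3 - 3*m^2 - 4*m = (m)*(m^2 - 3*m - 4) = m*(m + 1)*(m - 4)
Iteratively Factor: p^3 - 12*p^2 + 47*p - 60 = (p - 4)*(p^2 - 8*p + 15) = (p - 5)*(p - 4)*(p - 3)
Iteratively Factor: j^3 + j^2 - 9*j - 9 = (j - 3)*(j^2 + 4*j + 3) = (j - 3)*(j + 1)*(j + 3)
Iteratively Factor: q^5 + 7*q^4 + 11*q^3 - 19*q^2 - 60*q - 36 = (q + 3)*(q^4 + 4*q^3 - q^2 - 16*q - 12) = (q + 1)*(q + 3)*(q^3 + 3*q^2 - 4*q - 12) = (q + 1)*(q + 2)*(q + 3)*(q^2 + q - 6) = (q + 1)*(q + 2)*(q + 3)^2*(q - 2)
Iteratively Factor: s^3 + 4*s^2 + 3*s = (s + 1)*(s^2 + 3*s) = (s + 1)*(s + 3)*(s)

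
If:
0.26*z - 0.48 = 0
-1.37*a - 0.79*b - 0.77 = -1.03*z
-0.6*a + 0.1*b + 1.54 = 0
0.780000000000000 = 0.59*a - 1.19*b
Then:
No Solution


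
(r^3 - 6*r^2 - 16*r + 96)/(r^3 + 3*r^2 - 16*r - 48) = (r - 6)/(r + 3)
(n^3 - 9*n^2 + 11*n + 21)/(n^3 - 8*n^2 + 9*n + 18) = (n - 7)/(n - 6)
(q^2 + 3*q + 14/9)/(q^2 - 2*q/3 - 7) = (q + 2/3)/(q - 3)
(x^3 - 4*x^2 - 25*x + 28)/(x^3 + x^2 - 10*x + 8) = (x - 7)/(x - 2)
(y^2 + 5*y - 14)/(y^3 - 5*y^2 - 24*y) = (-y^2 - 5*y + 14)/(y*(-y^2 + 5*y + 24))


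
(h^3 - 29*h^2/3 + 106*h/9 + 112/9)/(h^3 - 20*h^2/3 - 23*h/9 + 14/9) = (3*h^2 - 31*h + 56)/(3*h^2 - 22*h + 7)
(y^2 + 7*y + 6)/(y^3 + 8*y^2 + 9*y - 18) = (y + 1)/(y^2 + 2*y - 3)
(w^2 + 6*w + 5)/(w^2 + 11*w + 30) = (w + 1)/(w + 6)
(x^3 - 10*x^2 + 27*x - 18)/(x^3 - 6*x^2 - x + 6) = (x - 3)/(x + 1)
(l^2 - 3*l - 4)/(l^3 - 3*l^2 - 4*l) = 1/l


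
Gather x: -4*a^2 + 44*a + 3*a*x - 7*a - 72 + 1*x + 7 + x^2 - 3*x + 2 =-4*a^2 + 37*a + x^2 + x*(3*a - 2) - 63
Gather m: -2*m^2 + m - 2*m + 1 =-2*m^2 - m + 1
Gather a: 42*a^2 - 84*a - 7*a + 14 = 42*a^2 - 91*a + 14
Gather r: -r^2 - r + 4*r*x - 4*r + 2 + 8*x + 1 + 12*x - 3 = -r^2 + r*(4*x - 5) + 20*x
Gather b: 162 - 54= 108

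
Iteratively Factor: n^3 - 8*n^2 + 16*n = (n)*(n^2 - 8*n + 16) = n*(n - 4)*(n - 4)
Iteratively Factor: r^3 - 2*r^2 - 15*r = (r - 5)*(r^2 + 3*r) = (r - 5)*(r + 3)*(r)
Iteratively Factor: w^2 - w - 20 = (w - 5)*(w + 4)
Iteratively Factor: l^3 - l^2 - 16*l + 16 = (l - 4)*(l^2 + 3*l - 4) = (l - 4)*(l - 1)*(l + 4)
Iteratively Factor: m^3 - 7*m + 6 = (m - 1)*(m^2 + m - 6) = (m - 1)*(m + 3)*(m - 2)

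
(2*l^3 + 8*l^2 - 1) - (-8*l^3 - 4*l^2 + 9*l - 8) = 10*l^3 + 12*l^2 - 9*l + 7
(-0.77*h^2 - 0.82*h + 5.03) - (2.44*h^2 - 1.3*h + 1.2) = -3.21*h^2 + 0.48*h + 3.83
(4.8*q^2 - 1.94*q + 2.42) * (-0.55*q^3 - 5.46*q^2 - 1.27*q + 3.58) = -2.64*q^5 - 25.141*q^4 + 3.1654*q^3 + 6.4346*q^2 - 10.0186*q + 8.6636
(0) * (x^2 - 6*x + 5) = 0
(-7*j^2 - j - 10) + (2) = -7*j^2 - j - 8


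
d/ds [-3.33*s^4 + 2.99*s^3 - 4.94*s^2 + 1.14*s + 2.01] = -13.32*s^3 + 8.97*s^2 - 9.88*s + 1.14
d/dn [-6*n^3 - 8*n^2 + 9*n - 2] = -18*n^2 - 16*n + 9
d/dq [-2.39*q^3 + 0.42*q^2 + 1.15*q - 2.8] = -7.17*q^2 + 0.84*q + 1.15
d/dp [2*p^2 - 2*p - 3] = 4*p - 2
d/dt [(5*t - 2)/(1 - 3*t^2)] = (15*t^2 - 12*t + 5)/(9*t^4 - 6*t^2 + 1)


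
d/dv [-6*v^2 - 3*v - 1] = -12*v - 3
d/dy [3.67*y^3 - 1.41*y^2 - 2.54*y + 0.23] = 11.01*y^2 - 2.82*y - 2.54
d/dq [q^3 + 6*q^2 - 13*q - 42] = 3*q^2 + 12*q - 13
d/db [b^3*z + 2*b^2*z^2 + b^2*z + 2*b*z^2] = z*(3*b^2 + 4*b*z + 2*b + 2*z)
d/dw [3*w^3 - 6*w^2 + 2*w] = 9*w^2 - 12*w + 2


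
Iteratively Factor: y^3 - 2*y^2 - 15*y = (y - 5)*(y^2 + 3*y) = (y - 5)*(y + 3)*(y)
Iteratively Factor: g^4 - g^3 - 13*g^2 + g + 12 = (g + 3)*(g^3 - 4*g^2 - g + 4) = (g + 1)*(g + 3)*(g^2 - 5*g + 4) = (g - 4)*(g + 1)*(g + 3)*(g - 1)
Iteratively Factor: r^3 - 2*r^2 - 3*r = (r)*(r^2 - 2*r - 3) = r*(r + 1)*(r - 3)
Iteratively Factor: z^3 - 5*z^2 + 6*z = (z)*(z^2 - 5*z + 6) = z*(z - 3)*(z - 2)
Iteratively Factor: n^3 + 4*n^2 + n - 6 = (n - 1)*(n^2 + 5*n + 6) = (n - 1)*(n + 2)*(n + 3)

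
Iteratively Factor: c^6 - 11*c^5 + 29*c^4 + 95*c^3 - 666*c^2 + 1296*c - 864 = (c - 3)*(c^5 - 8*c^4 + 5*c^3 + 110*c^2 - 336*c + 288) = (c - 3)*(c - 2)*(c^4 - 6*c^3 - 7*c^2 + 96*c - 144) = (c - 4)*(c - 3)*(c - 2)*(c^3 - 2*c^2 - 15*c + 36) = (c - 4)*(c - 3)*(c - 2)*(c + 4)*(c^2 - 6*c + 9) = (c - 4)*(c - 3)^2*(c - 2)*(c + 4)*(c - 3)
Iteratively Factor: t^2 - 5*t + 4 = (t - 1)*(t - 4)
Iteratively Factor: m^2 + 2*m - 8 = (m - 2)*(m + 4)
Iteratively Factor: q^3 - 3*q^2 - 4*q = (q + 1)*(q^2 - 4*q) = (q - 4)*(q + 1)*(q)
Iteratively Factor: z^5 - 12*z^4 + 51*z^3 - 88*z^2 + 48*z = (z)*(z^4 - 12*z^3 + 51*z^2 - 88*z + 48) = z*(z - 4)*(z^3 - 8*z^2 + 19*z - 12) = z*(z - 4)*(z - 1)*(z^2 - 7*z + 12) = z*(z - 4)^2*(z - 1)*(z - 3)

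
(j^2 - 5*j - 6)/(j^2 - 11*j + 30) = (j + 1)/(j - 5)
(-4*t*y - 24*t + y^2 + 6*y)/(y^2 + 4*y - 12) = (-4*t + y)/(y - 2)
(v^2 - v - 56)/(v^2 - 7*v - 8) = (v + 7)/(v + 1)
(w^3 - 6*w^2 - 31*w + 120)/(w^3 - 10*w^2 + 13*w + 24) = (w + 5)/(w + 1)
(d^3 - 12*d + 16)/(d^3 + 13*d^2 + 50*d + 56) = (d^2 - 4*d + 4)/(d^2 + 9*d + 14)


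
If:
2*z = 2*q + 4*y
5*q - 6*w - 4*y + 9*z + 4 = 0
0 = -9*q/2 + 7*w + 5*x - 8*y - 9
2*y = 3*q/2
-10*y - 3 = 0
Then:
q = -2/5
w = -29/30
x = 347/150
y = -3/10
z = -1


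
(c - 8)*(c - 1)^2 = c^3 - 10*c^2 + 17*c - 8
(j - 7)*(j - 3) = j^2 - 10*j + 21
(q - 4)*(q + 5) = q^2 + q - 20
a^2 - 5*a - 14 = (a - 7)*(a + 2)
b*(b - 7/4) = b^2 - 7*b/4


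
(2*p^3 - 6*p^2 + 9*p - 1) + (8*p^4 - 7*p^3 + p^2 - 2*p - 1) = 8*p^4 - 5*p^3 - 5*p^2 + 7*p - 2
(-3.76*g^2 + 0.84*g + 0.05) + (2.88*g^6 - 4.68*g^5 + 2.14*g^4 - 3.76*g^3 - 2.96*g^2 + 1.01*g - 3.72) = 2.88*g^6 - 4.68*g^5 + 2.14*g^4 - 3.76*g^3 - 6.72*g^2 + 1.85*g - 3.67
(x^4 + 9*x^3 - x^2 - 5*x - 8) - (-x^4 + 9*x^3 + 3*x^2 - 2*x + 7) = 2*x^4 - 4*x^2 - 3*x - 15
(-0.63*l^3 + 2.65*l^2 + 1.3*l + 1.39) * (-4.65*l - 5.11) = 2.9295*l^4 - 9.1032*l^3 - 19.5865*l^2 - 13.1065*l - 7.1029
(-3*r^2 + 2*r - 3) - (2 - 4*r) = -3*r^2 + 6*r - 5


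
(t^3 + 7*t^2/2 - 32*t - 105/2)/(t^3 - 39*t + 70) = (t + 3/2)/(t - 2)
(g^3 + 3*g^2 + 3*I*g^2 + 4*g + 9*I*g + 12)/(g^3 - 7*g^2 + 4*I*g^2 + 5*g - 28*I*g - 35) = (g^2 + g*(3 + 4*I) + 12*I)/(g^2 + g*(-7 + 5*I) - 35*I)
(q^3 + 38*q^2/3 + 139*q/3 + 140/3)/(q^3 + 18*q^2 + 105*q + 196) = (q + 5/3)/(q + 7)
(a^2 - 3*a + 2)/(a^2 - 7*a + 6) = (a - 2)/(a - 6)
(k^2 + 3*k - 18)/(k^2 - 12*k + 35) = (k^2 + 3*k - 18)/(k^2 - 12*k + 35)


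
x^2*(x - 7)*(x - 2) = x^4 - 9*x^3 + 14*x^2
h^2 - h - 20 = (h - 5)*(h + 4)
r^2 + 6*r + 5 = (r + 1)*(r + 5)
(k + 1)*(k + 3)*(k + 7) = k^3 + 11*k^2 + 31*k + 21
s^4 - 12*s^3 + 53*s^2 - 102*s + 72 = (s - 4)*(s - 3)^2*(s - 2)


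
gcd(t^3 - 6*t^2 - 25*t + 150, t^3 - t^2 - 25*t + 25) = t^2 - 25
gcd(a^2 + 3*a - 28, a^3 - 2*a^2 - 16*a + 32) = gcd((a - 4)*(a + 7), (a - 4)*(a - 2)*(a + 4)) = a - 4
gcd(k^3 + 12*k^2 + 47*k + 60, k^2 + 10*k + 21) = k + 3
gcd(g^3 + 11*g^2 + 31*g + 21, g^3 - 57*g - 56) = g^2 + 8*g + 7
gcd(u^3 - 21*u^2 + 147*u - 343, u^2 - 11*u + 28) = u - 7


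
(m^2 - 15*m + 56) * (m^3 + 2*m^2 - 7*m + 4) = m^5 - 13*m^4 + 19*m^3 + 221*m^2 - 452*m + 224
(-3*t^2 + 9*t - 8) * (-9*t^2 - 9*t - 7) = 27*t^4 - 54*t^3 + 12*t^2 + 9*t + 56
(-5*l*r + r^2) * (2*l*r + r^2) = -10*l^2*r^2 - 3*l*r^3 + r^4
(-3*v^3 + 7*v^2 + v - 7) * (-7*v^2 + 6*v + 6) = 21*v^5 - 67*v^4 + 17*v^3 + 97*v^2 - 36*v - 42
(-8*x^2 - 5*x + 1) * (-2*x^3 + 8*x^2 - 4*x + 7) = 16*x^5 - 54*x^4 - 10*x^3 - 28*x^2 - 39*x + 7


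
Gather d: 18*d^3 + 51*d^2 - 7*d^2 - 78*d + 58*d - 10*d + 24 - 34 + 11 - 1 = 18*d^3 + 44*d^2 - 30*d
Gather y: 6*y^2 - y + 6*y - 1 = 6*y^2 + 5*y - 1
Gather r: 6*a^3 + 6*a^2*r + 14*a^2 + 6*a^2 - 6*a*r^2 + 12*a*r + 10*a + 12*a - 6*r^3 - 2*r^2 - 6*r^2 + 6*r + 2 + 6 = 6*a^3 + 20*a^2 + 22*a - 6*r^3 + r^2*(-6*a - 8) + r*(6*a^2 + 12*a + 6) + 8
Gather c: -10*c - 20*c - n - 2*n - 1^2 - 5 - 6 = -30*c - 3*n - 12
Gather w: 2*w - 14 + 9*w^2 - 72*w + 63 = 9*w^2 - 70*w + 49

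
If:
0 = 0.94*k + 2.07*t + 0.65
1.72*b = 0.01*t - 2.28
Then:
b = 0.00581395348837209*t - 1.32558139534884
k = -2.20212765957447*t - 0.691489361702128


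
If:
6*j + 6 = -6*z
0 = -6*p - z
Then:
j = -z - 1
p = -z/6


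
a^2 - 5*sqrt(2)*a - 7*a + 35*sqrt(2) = (a - 7)*(a - 5*sqrt(2))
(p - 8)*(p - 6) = p^2 - 14*p + 48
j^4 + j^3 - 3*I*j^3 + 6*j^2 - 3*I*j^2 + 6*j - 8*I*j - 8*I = (j + 1)*(j - 4*I)*(j - I)*(j + 2*I)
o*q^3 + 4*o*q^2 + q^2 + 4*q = q*(q + 4)*(o*q + 1)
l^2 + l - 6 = (l - 2)*(l + 3)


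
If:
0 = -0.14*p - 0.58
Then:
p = -4.14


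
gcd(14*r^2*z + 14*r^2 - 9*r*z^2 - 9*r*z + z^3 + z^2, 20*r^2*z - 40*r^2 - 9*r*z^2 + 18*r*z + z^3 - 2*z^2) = 1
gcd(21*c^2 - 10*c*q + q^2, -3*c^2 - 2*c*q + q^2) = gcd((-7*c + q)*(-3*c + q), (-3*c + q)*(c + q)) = -3*c + q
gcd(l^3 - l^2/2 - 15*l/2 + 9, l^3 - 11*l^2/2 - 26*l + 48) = l - 3/2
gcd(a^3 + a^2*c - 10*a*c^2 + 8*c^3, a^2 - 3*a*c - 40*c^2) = 1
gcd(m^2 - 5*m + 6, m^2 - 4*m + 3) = m - 3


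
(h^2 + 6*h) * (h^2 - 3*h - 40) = h^4 + 3*h^3 - 58*h^2 - 240*h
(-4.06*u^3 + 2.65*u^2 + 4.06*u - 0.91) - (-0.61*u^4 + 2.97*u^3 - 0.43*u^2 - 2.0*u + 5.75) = 0.61*u^4 - 7.03*u^3 + 3.08*u^2 + 6.06*u - 6.66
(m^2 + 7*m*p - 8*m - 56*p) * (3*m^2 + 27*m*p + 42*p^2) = 3*m^4 + 48*m^3*p - 24*m^3 + 231*m^2*p^2 - 384*m^2*p + 294*m*p^3 - 1848*m*p^2 - 2352*p^3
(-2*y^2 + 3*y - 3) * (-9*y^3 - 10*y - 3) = 18*y^5 - 27*y^4 + 47*y^3 - 24*y^2 + 21*y + 9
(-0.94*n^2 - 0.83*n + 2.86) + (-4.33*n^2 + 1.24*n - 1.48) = -5.27*n^2 + 0.41*n + 1.38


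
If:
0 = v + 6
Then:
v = -6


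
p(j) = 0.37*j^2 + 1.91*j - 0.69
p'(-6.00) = -2.53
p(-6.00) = 1.17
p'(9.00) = 8.57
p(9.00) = 46.47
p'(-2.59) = -0.01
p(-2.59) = -3.15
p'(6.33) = 6.59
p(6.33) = 26.23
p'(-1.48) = 0.81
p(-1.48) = -2.71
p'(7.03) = 7.11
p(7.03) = 31.02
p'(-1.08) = 1.11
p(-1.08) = -2.32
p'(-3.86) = -0.95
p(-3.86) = -2.55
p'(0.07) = 1.96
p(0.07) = -0.55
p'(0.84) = 2.53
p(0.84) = 1.18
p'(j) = 0.74*j + 1.91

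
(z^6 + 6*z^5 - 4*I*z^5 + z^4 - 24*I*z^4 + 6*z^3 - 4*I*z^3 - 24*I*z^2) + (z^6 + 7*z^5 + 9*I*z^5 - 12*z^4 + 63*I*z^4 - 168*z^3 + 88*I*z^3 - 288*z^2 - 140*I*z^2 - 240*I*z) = 2*z^6 + 13*z^5 + 5*I*z^5 - 11*z^4 + 39*I*z^4 - 162*z^3 + 84*I*z^3 - 288*z^2 - 164*I*z^2 - 240*I*z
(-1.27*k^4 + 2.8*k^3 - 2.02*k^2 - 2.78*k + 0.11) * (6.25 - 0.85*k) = 1.0795*k^5 - 10.3175*k^4 + 19.217*k^3 - 10.262*k^2 - 17.4685*k + 0.6875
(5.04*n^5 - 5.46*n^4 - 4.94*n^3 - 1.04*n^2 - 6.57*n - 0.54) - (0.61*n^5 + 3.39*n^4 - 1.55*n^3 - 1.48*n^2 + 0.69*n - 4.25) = 4.43*n^5 - 8.85*n^4 - 3.39*n^3 + 0.44*n^2 - 7.26*n + 3.71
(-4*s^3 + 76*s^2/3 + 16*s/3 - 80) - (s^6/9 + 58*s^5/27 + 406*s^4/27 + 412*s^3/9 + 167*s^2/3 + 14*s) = -s^6/9 - 58*s^5/27 - 406*s^4/27 - 448*s^3/9 - 91*s^2/3 - 26*s/3 - 80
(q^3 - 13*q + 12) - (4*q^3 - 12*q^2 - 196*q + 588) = -3*q^3 + 12*q^2 + 183*q - 576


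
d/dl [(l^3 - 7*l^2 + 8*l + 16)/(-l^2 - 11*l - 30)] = (-l^4 - 22*l^3 - 5*l^2 + 452*l - 64)/(l^4 + 22*l^3 + 181*l^2 + 660*l + 900)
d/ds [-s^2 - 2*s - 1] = -2*s - 2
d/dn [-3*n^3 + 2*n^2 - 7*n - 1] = -9*n^2 + 4*n - 7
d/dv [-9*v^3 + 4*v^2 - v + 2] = -27*v^2 + 8*v - 1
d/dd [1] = 0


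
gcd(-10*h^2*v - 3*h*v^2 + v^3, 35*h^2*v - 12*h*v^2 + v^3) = -5*h*v + v^2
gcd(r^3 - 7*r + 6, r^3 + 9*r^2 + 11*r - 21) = r^2 + 2*r - 3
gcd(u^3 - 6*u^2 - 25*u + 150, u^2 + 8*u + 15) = u + 5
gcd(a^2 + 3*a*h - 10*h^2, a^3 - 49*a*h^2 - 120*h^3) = a + 5*h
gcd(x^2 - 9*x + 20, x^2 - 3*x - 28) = 1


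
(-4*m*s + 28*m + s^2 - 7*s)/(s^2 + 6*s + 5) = (-4*m*s + 28*m + s^2 - 7*s)/(s^2 + 6*s + 5)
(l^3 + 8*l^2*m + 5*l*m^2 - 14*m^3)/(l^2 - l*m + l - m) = (l^2 + 9*l*m + 14*m^2)/(l + 1)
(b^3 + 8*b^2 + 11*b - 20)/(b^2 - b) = b + 9 + 20/b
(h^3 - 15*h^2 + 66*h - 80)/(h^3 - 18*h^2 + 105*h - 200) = (h - 2)/(h - 5)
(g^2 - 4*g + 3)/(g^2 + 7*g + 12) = (g^2 - 4*g + 3)/(g^2 + 7*g + 12)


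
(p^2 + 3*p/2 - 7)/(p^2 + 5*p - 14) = (p + 7/2)/(p + 7)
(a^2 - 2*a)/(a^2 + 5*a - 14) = a/(a + 7)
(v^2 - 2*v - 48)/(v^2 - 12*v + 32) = (v + 6)/(v - 4)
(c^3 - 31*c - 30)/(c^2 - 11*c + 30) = (c^2 + 6*c + 5)/(c - 5)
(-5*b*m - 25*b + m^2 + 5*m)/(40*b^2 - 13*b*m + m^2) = (-m - 5)/(8*b - m)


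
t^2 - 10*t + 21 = (t - 7)*(t - 3)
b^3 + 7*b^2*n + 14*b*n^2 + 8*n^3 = (b + n)*(b + 2*n)*(b + 4*n)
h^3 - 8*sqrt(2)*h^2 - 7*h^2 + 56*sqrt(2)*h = h*(h - 7)*(h - 8*sqrt(2))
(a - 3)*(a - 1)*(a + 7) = a^3 + 3*a^2 - 25*a + 21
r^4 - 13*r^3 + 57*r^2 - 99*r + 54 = (r - 6)*(r - 3)^2*(r - 1)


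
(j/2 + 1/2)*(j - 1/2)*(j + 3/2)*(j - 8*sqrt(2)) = j^4/2 - 4*sqrt(2)*j^3 + j^3 - 8*sqrt(2)*j^2 + j^2/8 - sqrt(2)*j - 3*j/8 + 3*sqrt(2)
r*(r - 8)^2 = r^3 - 16*r^2 + 64*r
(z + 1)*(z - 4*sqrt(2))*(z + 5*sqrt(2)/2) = z^3 - 3*sqrt(2)*z^2/2 + z^2 - 20*z - 3*sqrt(2)*z/2 - 20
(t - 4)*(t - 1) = t^2 - 5*t + 4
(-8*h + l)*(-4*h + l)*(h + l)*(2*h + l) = 64*h^4 + 72*h^3*l - 2*h^2*l^2 - 9*h*l^3 + l^4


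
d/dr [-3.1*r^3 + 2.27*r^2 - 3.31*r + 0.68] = -9.3*r^2 + 4.54*r - 3.31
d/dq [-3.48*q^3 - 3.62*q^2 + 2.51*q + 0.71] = -10.44*q^2 - 7.24*q + 2.51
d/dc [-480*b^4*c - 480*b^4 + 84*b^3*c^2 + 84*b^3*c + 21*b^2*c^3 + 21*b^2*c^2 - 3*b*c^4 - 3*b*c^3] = 3*b*(-160*b^3 + 56*b^2*c + 28*b^2 + 21*b*c^2 + 14*b*c - 4*c^3 - 3*c^2)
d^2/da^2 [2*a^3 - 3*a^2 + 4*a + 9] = 12*a - 6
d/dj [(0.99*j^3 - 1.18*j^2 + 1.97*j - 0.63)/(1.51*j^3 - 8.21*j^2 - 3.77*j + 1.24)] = (-8.88178419700125e-16*j^5 - 6.3461*j^4 - 13.414*j^3 + 27.159*j^2 - 13.271*j + 0.0676999999999999)/(2.2801*j^6 - 24.7942*j^5 + 56.0187*j^4 + 65.6482*j^3 - 6.1479*j^2 - 9.3496*j + 1.5376)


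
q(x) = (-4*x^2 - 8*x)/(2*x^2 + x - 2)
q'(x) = (-8*x - 8)/(2*x^2 + x - 2) + (-4*x - 1)*(-4*x^2 - 8*x)/(2*x^2 + x - 2)^2 = 4*(3*x^2 + 4*x + 4)/(4*x^4 + 4*x^3 - 7*x^2 - 4*x + 4)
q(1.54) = -5.09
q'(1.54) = 3.77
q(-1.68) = 1.09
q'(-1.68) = 5.95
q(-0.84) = -2.73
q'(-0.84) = 5.40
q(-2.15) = -0.25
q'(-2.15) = 1.43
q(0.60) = 9.18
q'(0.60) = 64.71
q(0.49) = 4.74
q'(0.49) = 25.20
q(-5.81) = -1.48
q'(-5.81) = 0.09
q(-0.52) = -1.56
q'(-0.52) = 2.79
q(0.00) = 0.00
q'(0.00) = 4.00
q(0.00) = 0.00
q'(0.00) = 4.00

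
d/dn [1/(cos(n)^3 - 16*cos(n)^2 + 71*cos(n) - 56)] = (3*cos(n)^2 - 32*cos(n) + 71)*sin(n)/(cos(n)^3 - 16*cos(n)^2 + 71*cos(n) - 56)^2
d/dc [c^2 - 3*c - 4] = 2*c - 3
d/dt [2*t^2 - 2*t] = 4*t - 2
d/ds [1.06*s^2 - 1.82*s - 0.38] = 2.12*s - 1.82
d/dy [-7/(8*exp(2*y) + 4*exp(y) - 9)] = (112*exp(y) + 28)*exp(y)/(8*exp(2*y) + 4*exp(y) - 9)^2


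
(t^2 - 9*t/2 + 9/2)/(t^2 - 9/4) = 2*(t - 3)/(2*t + 3)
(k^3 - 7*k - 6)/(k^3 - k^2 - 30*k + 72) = (k^2 + 3*k + 2)/(k^2 + 2*k - 24)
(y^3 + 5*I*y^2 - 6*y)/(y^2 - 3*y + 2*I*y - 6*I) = y*(y + 3*I)/(y - 3)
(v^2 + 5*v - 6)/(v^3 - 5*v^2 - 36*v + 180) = (v - 1)/(v^2 - 11*v + 30)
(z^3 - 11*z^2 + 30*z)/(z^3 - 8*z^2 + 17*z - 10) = z*(z - 6)/(z^2 - 3*z + 2)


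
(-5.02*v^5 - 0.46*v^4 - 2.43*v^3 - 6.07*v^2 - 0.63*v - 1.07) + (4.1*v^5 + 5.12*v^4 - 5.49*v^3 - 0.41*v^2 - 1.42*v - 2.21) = -0.92*v^5 + 4.66*v^4 - 7.92*v^3 - 6.48*v^2 - 2.05*v - 3.28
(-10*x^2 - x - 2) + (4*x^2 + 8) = -6*x^2 - x + 6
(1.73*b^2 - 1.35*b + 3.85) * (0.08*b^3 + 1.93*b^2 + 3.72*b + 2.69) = 0.1384*b^5 + 3.2309*b^4 + 4.1381*b^3 + 7.0622*b^2 + 10.6905*b + 10.3565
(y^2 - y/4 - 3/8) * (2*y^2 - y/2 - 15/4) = 2*y^4 - y^3 - 35*y^2/8 + 9*y/8 + 45/32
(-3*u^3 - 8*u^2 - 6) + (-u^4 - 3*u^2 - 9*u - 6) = -u^4 - 3*u^3 - 11*u^2 - 9*u - 12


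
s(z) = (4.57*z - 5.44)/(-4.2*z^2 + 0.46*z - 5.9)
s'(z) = (4.57*z - 5.44)*(8.4*z - 0.46)/(-4.2*z^2 + 0.46*z - 5.9)^2 + 4.57/(-4.2*z^2 + 0.46*z - 5.9)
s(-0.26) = 1.05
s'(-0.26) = -0.28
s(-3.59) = 0.35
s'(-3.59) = 0.10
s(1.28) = -0.03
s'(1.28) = -0.35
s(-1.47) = 0.78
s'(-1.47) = 0.34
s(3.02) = -0.20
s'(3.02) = 0.01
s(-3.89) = 0.33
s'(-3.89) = 0.09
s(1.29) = -0.04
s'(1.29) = -0.34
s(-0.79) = 1.02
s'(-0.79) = 0.30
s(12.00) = -0.08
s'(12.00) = 0.01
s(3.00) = -0.20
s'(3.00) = 0.01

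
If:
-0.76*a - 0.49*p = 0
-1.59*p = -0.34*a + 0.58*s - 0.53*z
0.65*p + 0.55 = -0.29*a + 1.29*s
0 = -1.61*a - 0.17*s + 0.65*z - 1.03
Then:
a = -0.15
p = 0.23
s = 0.51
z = 1.35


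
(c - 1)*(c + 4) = c^2 + 3*c - 4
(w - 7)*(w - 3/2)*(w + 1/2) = w^3 - 8*w^2 + 25*w/4 + 21/4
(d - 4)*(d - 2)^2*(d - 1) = d^4 - 9*d^3 + 28*d^2 - 36*d + 16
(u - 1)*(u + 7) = u^2 + 6*u - 7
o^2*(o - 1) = o^3 - o^2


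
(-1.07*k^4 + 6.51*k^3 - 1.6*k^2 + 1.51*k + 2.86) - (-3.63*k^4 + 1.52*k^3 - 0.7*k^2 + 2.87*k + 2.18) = 2.56*k^4 + 4.99*k^3 - 0.9*k^2 - 1.36*k + 0.68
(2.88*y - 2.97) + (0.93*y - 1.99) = 3.81*y - 4.96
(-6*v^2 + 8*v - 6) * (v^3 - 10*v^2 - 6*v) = -6*v^5 + 68*v^4 - 50*v^3 + 12*v^2 + 36*v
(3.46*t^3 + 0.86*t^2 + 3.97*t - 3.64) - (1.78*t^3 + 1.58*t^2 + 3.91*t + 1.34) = 1.68*t^3 - 0.72*t^2 + 0.0600000000000001*t - 4.98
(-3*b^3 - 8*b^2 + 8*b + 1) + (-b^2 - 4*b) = -3*b^3 - 9*b^2 + 4*b + 1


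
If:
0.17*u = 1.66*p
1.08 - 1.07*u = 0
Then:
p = 0.10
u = 1.01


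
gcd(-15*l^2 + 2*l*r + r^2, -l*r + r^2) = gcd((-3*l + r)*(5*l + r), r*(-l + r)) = 1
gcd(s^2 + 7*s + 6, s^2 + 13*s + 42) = s + 6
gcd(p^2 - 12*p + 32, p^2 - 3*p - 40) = p - 8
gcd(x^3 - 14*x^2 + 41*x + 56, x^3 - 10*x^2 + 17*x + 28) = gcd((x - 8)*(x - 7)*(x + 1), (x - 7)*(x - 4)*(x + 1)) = x^2 - 6*x - 7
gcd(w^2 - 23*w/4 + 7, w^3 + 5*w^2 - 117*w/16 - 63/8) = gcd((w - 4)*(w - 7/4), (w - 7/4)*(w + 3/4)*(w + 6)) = w - 7/4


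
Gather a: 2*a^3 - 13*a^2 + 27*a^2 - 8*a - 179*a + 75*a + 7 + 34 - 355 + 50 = 2*a^3 + 14*a^2 - 112*a - 264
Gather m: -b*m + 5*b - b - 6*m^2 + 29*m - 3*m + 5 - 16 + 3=4*b - 6*m^2 + m*(26 - b) - 8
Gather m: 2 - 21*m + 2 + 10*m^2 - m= 10*m^2 - 22*m + 4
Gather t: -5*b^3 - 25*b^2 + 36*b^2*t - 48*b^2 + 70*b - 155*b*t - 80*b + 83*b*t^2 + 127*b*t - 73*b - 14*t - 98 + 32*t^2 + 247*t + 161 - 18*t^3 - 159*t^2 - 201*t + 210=-5*b^3 - 73*b^2 - 83*b - 18*t^3 + t^2*(83*b - 127) + t*(36*b^2 - 28*b + 32) + 273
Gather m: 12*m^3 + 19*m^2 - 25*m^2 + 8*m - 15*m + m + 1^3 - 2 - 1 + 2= 12*m^3 - 6*m^2 - 6*m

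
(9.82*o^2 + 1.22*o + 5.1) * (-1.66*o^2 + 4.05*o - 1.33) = -16.3012*o^4 + 37.7458*o^3 - 16.5856*o^2 + 19.0324*o - 6.783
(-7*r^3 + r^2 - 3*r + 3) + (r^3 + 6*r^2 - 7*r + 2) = -6*r^3 + 7*r^2 - 10*r + 5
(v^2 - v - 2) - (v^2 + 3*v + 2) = -4*v - 4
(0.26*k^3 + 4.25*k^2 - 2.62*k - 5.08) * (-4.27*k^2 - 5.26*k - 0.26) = -1.1102*k^5 - 19.5151*k^4 - 11.2352*k^3 + 34.3678*k^2 + 27.402*k + 1.3208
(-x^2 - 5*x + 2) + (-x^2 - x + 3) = -2*x^2 - 6*x + 5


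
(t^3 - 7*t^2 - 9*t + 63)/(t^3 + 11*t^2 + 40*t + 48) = (t^2 - 10*t + 21)/(t^2 + 8*t + 16)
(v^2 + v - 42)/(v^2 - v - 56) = (v - 6)/(v - 8)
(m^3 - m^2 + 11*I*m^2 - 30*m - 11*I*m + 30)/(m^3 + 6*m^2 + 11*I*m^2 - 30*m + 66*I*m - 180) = (m - 1)/(m + 6)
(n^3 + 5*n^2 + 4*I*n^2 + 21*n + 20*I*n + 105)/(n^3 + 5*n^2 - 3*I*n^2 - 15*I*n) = (n + 7*I)/n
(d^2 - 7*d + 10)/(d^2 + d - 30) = (d - 2)/(d + 6)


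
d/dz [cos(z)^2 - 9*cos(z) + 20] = (9 - 2*cos(z))*sin(z)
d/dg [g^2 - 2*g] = 2*g - 2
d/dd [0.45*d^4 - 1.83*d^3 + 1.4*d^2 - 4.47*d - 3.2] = 1.8*d^3 - 5.49*d^2 + 2.8*d - 4.47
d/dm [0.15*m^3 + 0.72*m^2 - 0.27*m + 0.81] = 0.45*m^2 + 1.44*m - 0.27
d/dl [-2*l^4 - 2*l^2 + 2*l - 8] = -8*l^3 - 4*l + 2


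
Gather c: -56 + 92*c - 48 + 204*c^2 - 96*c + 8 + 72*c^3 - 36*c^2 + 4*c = 72*c^3 + 168*c^2 - 96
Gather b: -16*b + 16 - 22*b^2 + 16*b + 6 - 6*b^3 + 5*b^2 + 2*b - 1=-6*b^3 - 17*b^2 + 2*b + 21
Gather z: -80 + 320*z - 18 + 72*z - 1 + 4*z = 396*z - 99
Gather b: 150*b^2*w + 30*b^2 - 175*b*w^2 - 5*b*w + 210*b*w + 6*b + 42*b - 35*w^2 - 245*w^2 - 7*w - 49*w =b^2*(150*w + 30) + b*(-175*w^2 + 205*w + 48) - 280*w^2 - 56*w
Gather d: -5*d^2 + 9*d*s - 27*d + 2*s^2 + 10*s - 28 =-5*d^2 + d*(9*s - 27) + 2*s^2 + 10*s - 28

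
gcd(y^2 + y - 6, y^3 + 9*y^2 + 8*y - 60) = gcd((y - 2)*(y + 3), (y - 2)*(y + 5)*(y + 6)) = y - 2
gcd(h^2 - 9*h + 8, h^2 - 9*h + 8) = h^2 - 9*h + 8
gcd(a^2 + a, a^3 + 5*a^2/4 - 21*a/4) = a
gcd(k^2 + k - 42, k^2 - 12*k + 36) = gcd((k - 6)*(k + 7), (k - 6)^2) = k - 6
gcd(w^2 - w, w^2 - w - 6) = 1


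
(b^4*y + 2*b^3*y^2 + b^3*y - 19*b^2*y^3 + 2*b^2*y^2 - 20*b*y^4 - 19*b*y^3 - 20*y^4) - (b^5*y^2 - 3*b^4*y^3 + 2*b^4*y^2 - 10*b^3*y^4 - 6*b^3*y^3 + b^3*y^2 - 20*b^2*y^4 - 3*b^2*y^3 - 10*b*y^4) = -b^5*y^2 + 3*b^4*y^3 - 2*b^4*y^2 + b^4*y + 10*b^3*y^4 + 6*b^3*y^3 + b^3*y^2 + b^3*y + 20*b^2*y^4 - 16*b^2*y^3 + 2*b^2*y^2 - 10*b*y^4 - 19*b*y^3 - 20*y^4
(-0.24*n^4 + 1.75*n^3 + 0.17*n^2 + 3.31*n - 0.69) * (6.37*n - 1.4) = -1.5288*n^5 + 11.4835*n^4 - 1.3671*n^3 + 20.8467*n^2 - 9.0293*n + 0.966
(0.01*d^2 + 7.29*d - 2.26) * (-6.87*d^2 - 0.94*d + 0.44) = -0.0687*d^4 - 50.0917*d^3 + 8.678*d^2 + 5.332*d - 0.9944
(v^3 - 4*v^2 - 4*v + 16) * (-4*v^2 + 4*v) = -4*v^5 + 20*v^4 - 80*v^2 + 64*v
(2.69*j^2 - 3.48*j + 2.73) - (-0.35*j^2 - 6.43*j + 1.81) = 3.04*j^2 + 2.95*j + 0.92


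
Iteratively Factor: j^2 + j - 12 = (j - 3)*(j + 4)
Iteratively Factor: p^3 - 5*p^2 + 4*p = (p - 4)*(p^2 - p) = p*(p - 4)*(p - 1)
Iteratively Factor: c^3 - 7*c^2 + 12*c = (c - 4)*(c^2 - 3*c) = (c - 4)*(c - 3)*(c)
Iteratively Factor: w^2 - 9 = (w + 3)*(w - 3)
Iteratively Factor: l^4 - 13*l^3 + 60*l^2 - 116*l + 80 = (l - 4)*(l^3 - 9*l^2 + 24*l - 20) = (l - 5)*(l - 4)*(l^2 - 4*l + 4) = (l - 5)*(l - 4)*(l - 2)*(l - 2)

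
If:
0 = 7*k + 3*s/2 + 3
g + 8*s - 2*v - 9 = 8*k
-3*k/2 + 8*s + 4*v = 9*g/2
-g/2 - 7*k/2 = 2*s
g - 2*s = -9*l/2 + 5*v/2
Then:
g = 57/34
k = -129/238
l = 299/1428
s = 9/17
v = 297/476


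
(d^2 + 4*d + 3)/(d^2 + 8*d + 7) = (d + 3)/(d + 7)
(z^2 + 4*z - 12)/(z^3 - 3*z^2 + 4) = (z + 6)/(z^2 - z - 2)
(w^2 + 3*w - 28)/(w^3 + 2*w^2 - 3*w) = (w^2 + 3*w - 28)/(w*(w^2 + 2*w - 3))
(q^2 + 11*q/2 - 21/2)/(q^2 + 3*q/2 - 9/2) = (q + 7)/(q + 3)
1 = 1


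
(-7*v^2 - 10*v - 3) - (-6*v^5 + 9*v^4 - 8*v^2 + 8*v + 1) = 6*v^5 - 9*v^4 + v^2 - 18*v - 4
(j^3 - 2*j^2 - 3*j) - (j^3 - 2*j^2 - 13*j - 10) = 10*j + 10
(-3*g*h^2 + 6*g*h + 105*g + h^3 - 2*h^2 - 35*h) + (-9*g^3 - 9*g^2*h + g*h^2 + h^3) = -9*g^3 - 9*g^2*h - 2*g*h^2 + 6*g*h + 105*g + 2*h^3 - 2*h^2 - 35*h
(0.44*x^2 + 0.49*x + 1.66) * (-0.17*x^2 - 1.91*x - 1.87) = -0.0748*x^4 - 0.9237*x^3 - 2.0409*x^2 - 4.0869*x - 3.1042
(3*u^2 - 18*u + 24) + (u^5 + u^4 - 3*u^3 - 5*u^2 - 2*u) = u^5 + u^4 - 3*u^3 - 2*u^2 - 20*u + 24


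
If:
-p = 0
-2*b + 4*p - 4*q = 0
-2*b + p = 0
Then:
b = 0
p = 0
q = 0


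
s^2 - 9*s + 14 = (s - 7)*(s - 2)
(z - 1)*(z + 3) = z^2 + 2*z - 3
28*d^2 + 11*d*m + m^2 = (4*d + m)*(7*d + m)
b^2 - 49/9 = (b - 7/3)*(b + 7/3)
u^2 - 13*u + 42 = (u - 7)*(u - 6)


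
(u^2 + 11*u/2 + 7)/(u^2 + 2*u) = (u + 7/2)/u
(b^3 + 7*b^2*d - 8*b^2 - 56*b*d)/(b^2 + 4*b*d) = (b^2 + 7*b*d - 8*b - 56*d)/(b + 4*d)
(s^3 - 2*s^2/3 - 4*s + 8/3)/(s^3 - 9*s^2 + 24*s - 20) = (3*s^2 + 4*s - 4)/(3*(s^2 - 7*s + 10))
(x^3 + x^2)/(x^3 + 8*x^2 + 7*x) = x/(x + 7)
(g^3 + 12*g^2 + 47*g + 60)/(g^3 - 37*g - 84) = (g + 5)/(g - 7)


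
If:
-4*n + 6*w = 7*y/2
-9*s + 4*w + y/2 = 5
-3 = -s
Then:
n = 12 - 17*y/16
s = 3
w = 8 - y/8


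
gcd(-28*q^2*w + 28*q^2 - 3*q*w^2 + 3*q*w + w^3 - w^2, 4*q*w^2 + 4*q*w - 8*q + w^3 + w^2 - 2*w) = 4*q*w - 4*q + w^2 - w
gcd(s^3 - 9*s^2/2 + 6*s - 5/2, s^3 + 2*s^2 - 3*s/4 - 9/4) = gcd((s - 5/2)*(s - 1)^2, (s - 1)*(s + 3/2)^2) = s - 1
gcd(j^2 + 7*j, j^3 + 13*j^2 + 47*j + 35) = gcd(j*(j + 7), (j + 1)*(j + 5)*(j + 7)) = j + 7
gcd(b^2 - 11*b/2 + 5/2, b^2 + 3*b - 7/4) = b - 1/2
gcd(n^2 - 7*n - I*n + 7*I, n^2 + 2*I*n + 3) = n - I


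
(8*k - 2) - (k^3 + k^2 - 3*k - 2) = -k^3 - k^2 + 11*k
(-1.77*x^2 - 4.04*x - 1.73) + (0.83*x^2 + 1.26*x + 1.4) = -0.94*x^2 - 2.78*x - 0.33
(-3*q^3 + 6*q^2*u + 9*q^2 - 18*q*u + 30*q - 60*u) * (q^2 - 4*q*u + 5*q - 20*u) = -3*q^5 + 18*q^4*u - 6*q^4 - 24*q^3*u^2 + 36*q^3*u + 75*q^3 - 48*q^2*u^2 - 450*q^2*u + 150*q^2 + 600*q*u^2 - 900*q*u + 1200*u^2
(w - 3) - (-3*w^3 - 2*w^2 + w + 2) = 3*w^3 + 2*w^2 - 5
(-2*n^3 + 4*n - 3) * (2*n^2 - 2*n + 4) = -4*n^5 + 4*n^4 - 14*n^2 + 22*n - 12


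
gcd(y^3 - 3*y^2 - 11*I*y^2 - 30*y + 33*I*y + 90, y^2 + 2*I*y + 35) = y - 5*I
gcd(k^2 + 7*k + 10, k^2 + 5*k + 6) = k + 2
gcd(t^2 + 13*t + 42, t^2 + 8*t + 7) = t + 7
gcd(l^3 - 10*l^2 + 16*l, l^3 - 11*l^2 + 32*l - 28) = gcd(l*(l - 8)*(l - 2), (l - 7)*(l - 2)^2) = l - 2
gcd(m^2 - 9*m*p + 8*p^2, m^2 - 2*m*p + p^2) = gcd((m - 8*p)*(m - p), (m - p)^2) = -m + p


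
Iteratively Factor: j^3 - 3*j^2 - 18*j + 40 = (j - 2)*(j^2 - j - 20) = (j - 2)*(j + 4)*(j - 5)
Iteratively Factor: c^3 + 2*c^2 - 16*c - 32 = (c + 2)*(c^2 - 16) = (c + 2)*(c + 4)*(c - 4)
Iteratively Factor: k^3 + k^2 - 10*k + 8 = (k - 2)*(k^2 + 3*k - 4) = (k - 2)*(k + 4)*(k - 1)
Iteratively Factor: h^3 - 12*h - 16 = (h - 4)*(h^2 + 4*h + 4) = (h - 4)*(h + 2)*(h + 2)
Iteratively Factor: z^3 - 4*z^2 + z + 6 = (z + 1)*(z^2 - 5*z + 6) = (z - 2)*(z + 1)*(z - 3)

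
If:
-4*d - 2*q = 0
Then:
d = -q/2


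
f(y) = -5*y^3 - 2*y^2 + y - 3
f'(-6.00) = -515.00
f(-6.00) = 999.00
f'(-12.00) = -2111.00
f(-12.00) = 8337.00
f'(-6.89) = -683.52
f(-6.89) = 1530.58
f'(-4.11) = -235.94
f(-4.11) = 306.24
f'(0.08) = 0.58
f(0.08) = -2.94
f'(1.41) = -34.46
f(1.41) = -19.58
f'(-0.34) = 0.63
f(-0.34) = -3.37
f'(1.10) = -21.55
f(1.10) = -10.98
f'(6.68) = -695.06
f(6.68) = -1575.95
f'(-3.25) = -144.44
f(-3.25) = 144.27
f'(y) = -15*y^2 - 4*y + 1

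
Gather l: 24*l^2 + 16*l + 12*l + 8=24*l^2 + 28*l + 8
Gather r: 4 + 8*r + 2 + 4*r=12*r + 6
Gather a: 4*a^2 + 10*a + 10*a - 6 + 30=4*a^2 + 20*a + 24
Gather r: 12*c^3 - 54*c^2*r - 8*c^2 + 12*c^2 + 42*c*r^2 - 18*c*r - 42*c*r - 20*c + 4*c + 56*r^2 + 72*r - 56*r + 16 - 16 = 12*c^3 + 4*c^2 - 16*c + r^2*(42*c + 56) + r*(-54*c^2 - 60*c + 16)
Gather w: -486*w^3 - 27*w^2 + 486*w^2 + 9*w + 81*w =-486*w^3 + 459*w^2 + 90*w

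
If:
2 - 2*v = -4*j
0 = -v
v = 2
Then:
No Solution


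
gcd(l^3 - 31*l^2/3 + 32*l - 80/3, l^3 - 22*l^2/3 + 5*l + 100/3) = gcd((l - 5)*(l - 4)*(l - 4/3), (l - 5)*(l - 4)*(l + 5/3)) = l^2 - 9*l + 20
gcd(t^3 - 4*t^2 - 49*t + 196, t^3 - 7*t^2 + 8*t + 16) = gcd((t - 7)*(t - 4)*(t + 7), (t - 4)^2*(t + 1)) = t - 4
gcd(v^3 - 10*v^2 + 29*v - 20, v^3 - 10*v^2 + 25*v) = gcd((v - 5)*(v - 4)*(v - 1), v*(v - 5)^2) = v - 5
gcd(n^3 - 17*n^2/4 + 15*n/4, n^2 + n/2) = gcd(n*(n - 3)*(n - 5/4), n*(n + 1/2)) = n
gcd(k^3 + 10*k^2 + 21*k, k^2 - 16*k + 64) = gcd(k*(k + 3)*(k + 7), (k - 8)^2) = 1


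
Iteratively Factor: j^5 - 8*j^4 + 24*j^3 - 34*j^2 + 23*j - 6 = (j - 1)*(j^4 - 7*j^3 + 17*j^2 - 17*j + 6) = (j - 3)*(j - 1)*(j^3 - 4*j^2 + 5*j - 2) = (j - 3)*(j - 1)^2*(j^2 - 3*j + 2) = (j - 3)*(j - 1)^3*(j - 2)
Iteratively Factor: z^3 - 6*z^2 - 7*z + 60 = (z - 5)*(z^2 - z - 12) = (z - 5)*(z + 3)*(z - 4)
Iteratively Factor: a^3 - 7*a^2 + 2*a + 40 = (a + 2)*(a^2 - 9*a + 20) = (a - 5)*(a + 2)*(a - 4)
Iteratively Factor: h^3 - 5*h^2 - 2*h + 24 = (h - 4)*(h^2 - h - 6) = (h - 4)*(h - 3)*(h + 2)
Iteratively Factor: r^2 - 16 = (r + 4)*(r - 4)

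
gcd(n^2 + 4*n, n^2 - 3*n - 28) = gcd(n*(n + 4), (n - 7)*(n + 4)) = n + 4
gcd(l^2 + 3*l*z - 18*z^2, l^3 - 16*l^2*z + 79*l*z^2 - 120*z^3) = -l + 3*z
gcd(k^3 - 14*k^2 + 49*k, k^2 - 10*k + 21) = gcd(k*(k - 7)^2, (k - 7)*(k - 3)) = k - 7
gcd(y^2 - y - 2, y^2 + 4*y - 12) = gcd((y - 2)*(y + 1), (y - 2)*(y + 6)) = y - 2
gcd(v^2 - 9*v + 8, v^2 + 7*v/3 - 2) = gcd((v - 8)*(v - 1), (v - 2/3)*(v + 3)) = 1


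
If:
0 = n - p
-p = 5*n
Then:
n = 0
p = 0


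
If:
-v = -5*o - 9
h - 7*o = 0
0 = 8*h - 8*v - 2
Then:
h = 259/8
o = 37/8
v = 257/8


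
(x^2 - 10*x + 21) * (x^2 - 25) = x^4 - 10*x^3 - 4*x^2 + 250*x - 525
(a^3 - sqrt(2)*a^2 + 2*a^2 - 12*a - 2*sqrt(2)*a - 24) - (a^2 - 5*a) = a^3 - sqrt(2)*a^2 + a^2 - 7*a - 2*sqrt(2)*a - 24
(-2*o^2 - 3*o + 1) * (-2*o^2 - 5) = 4*o^4 + 6*o^3 + 8*o^2 + 15*o - 5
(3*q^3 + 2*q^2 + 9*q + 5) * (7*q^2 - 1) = 21*q^5 + 14*q^4 + 60*q^3 + 33*q^2 - 9*q - 5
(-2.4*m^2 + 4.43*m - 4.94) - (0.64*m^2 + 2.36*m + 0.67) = -3.04*m^2 + 2.07*m - 5.61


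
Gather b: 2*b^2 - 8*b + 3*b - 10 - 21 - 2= 2*b^2 - 5*b - 33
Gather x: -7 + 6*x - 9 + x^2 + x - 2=x^2 + 7*x - 18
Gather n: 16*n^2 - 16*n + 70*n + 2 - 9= 16*n^2 + 54*n - 7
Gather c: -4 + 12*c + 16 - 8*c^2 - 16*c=-8*c^2 - 4*c + 12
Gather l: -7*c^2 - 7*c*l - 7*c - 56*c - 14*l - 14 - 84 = -7*c^2 - 63*c + l*(-7*c - 14) - 98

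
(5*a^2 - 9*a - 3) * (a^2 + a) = 5*a^4 - 4*a^3 - 12*a^2 - 3*a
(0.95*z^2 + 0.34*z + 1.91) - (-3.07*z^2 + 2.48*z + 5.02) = 4.02*z^2 - 2.14*z - 3.11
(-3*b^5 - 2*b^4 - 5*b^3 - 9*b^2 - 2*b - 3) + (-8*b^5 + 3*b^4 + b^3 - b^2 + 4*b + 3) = -11*b^5 + b^4 - 4*b^3 - 10*b^2 + 2*b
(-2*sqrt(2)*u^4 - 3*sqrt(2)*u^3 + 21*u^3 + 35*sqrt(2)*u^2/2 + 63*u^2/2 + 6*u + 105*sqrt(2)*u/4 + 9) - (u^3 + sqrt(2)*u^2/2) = -2*sqrt(2)*u^4 - 3*sqrt(2)*u^3 + 20*u^3 + 17*sqrt(2)*u^2 + 63*u^2/2 + 6*u + 105*sqrt(2)*u/4 + 9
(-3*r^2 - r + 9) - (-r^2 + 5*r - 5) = -2*r^2 - 6*r + 14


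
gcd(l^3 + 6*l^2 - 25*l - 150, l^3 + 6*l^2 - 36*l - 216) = l + 6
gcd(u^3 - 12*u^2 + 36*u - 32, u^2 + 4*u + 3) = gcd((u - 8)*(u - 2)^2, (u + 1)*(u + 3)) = 1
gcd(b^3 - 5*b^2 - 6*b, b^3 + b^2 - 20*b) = b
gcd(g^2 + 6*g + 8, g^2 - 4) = g + 2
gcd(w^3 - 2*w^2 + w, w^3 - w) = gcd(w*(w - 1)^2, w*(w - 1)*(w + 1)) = w^2 - w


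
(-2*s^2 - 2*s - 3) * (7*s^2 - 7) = -14*s^4 - 14*s^3 - 7*s^2 + 14*s + 21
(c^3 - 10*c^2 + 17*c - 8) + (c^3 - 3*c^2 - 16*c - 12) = 2*c^3 - 13*c^2 + c - 20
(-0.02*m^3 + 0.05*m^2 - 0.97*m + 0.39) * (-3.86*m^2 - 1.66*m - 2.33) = 0.0772*m^5 - 0.1598*m^4 + 3.7078*m^3 - 0.0117000000000003*m^2 + 1.6127*m - 0.9087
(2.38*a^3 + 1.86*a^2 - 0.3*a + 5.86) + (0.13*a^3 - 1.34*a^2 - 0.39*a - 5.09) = 2.51*a^3 + 0.52*a^2 - 0.69*a + 0.77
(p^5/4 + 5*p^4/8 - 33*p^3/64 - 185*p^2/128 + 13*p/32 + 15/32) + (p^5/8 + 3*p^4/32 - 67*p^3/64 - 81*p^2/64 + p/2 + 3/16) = 3*p^5/8 + 23*p^4/32 - 25*p^3/16 - 347*p^2/128 + 29*p/32 + 21/32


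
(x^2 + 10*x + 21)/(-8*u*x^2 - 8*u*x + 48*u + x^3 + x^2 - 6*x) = (x + 7)/(-8*u*x + 16*u + x^2 - 2*x)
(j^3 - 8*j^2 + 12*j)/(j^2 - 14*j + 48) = j*(j - 2)/(j - 8)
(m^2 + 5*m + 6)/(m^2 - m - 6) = (m + 3)/(m - 3)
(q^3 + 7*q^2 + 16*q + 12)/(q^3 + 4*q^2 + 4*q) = (q + 3)/q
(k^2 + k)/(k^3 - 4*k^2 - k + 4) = k/(k^2 - 5*k + 4)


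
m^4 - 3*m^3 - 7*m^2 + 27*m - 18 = (m - 3)*(m - 2)*(m - 1)*(m + 3)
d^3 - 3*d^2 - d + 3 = (d - 3)*(d - 1)*(d + 1)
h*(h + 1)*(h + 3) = h^3 + 4*h^2 + 3*h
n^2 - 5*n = n*(n - 5)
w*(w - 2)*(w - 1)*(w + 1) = w^4 - 2*w^3 - w^2 + 2*w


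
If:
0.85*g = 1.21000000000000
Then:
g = 1.42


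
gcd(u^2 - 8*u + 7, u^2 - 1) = u - 1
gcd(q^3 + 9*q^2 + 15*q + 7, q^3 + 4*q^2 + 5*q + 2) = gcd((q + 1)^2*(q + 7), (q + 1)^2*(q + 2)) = q^2 + 2*q + 1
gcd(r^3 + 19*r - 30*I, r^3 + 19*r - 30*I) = r^3 + 19*r - 30*I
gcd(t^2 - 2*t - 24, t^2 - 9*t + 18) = t - 6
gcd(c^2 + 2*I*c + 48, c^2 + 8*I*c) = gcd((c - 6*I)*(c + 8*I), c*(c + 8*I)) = c + 8*I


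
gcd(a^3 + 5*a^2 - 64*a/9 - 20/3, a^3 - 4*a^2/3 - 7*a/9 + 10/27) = a^2 - a - 10/9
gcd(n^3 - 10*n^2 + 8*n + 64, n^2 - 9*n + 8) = n - 8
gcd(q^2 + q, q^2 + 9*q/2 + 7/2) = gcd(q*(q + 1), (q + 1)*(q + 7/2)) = q + 1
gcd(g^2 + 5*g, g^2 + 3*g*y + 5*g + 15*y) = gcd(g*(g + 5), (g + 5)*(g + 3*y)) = g + 5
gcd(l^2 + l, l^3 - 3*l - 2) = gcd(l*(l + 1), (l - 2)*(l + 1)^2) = l + 1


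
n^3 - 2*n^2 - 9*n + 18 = (n - 3)*(n - 2)*(n + 3)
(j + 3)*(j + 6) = j^2 + 9*j + 18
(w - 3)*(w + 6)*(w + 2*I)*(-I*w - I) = -I*w^4 + 2*w^3 - 4*I*w^3 + 8*w^2 + 15*I*w^2 - 30*w + 18*I*w - 36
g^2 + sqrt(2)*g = g*(g + sqrt(2))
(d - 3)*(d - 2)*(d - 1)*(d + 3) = d^4 - 3*d^3 - 7*d^2 + 27*d - 18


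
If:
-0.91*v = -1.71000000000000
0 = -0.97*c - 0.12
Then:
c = -0.12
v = 1.88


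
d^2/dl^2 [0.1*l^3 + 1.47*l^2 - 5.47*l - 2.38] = 0.6*l + 2.94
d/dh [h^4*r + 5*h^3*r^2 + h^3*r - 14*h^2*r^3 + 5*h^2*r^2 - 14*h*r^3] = r*(4*h^3 + 15*h^2*r + 3*h^2 - 28*h*r^2 + 10*h*r - 14*r^2)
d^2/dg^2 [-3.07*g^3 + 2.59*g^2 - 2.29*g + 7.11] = 5.18 - 18.42*g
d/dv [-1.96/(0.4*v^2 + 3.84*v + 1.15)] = (1.568*v + 7.5264)/(0.4*v^2 + 3.84*v + 1.15)^2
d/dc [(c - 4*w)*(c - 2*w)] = 2*c - 6*w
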